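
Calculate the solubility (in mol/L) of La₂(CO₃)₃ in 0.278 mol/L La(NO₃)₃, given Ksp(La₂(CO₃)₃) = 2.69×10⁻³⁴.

5.05×10⁻¹² M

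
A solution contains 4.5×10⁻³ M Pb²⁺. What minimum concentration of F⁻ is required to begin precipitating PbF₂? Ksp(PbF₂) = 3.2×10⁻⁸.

A salt starts to precipitate once the ion product Q reaches its Ksp.
PbF₂(s) ⇌ Pb²⁺(aq) + 2 F⁻(aq)
Ksp = [Pb²⁺][F⁻]^2 = [F⁻]^2(4.5×10⁻³)
[F⁻]^2 = 3.2×10⁻⁸ / (4.5×10⁻³) = 7.1×10⁻⁶
[F⁻] = 2.7×10⁻³ M

2.7×10⁻³ M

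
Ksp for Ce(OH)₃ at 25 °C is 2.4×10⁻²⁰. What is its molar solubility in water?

5.5×10⁻⁶ M

Ce(OH)₃(s) ⇌ Ce³⁺(aq) + 3 OH⁻(aq)
If s mol/L of Ce(OH)₃ dissolves, [Ce³⁺] = s and [OH⁻] = 3s.
Ksp = [Ce³⁺][OH⁻]^3 = s · (3s)^3 = 27s^4
27s^4 = 2.4×10⁻²⁰  ⇒  s^4 = 8.9×10⁻²²
Taking the 4th root, s = 5.5×10⁻⁶ mol L⁻¹.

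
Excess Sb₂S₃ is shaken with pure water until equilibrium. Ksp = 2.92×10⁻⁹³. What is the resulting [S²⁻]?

3.66×10⁻¹⁹ M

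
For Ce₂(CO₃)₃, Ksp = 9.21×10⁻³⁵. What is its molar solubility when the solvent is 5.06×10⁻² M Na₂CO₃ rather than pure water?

4.22×10⁻¹⁶ M

Ce₂(CO₃)₃(s) ⇌ 2 Ce³⁺(aq) + 3 CO₃²⁻(aq)
The solution already contains CO₃²⁻ at 5.06×10⁻² M. Let s be the molar solubility of Ce₂(CO₃)₃.
[CO₃²⁻] ≈ 5.06×10⁻² M (common ion dominates); [Ce³⁺] = 2s.
Ksp = [Ce³⁺]^2[CO₃²⁻]^3 = (2s)^2(5.06×10⁻²)^3
(2s)^2 = 9.21×10⁻³⁵ / (5.06×10⁻²)^3 = 7.11×10⁻³¹
s = 4.22×10⁻¹⁶ M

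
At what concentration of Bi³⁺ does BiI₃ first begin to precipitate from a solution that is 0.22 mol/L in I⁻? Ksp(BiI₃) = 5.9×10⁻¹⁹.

5.5×10⁻¹⁷ M

Precipitation of each salt begins when its ion product equals Ksp.
BiI₃(s) ⇌ Bi³⁺(aq) + 3 I⁻(aq)
Ksp = [Bi³⁺][I⁻]^3 = [Bi³⁺](0.22)^3
[Bi³⁺] = 5.9×10⁻¹⁹ / (0.22)^3 = 5.5×10⁻¹⁷
[Bi³⁺] = 5.5×10⁻¹⁷ mol/L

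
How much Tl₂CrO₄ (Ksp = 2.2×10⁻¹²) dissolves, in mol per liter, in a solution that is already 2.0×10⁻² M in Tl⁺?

5.5×10⁻⁹ M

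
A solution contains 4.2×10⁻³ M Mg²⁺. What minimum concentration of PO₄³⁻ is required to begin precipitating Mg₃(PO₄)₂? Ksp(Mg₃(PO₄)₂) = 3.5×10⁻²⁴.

6.9×10⁻⁹ M

Each salt precipitates once Q = Ksp for that salt.
Mg₃(PO₄)₂(s) ⇌ 3 Mg²⁺(aq) + 2 PO₄³⁻(aq)
Ksp = [Mg²⁺]^3[PO₄³⁻]^2 = [PO₄³⁻]^2(4.2×10⁻³)^3
[PO₄³⁻]^2 = 3.5×10⁻²⁴ / (4.2×10⁻³)^3 = 4.7×10⁻¹⁷
[PO₄³⁻] = 6.9×10⁻⁹ M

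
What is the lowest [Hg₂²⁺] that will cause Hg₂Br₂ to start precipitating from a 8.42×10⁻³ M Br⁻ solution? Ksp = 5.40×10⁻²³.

7.62×10⁻¹⁹ M

Precipitation of each salt begins when its ion product equals Ksp.
Hg₂Br₂(s) ⇌ Hg₂²⁺(aq) + 2 Br⁻(aq)
Ksp = [Hg₂²⁺][Br⁻]^2 = [Hg₂²⁺](8.42×10⁻³)^2
[Hg₂²⁺] = 5.40×10⁻²³ / (8.42×10⁻³)^2 = 7.62×10⁻¹⁹
[Hg₂²⁺] = 7.62×10⁻¹⁹ M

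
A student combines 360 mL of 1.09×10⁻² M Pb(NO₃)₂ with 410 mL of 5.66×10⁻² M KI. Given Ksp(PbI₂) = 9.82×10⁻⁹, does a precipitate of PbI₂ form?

The combined volume is 770 mL.
[Pb²⁺] = (1.09×10⁻²)(360)/770 = 5.10×10⁻³ M
[I⁻] = (5.66×10⁻²)(410)/770 = 3.01×10⁻² M
Q = [Pb²⁺][I⁻]^2 = 4.63×10⁻⁶
Because Q > Ksp (4.63×10⁻⁶ vs 9.82×10⁻⁹), a precipitate of PbI₂ forms.

Yes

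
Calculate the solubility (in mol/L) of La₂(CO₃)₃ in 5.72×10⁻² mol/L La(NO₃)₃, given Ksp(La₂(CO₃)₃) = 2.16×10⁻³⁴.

1.35×10⁻¹¹ M

La₂(CO₃)₃(s) ⇌ 2 La³⁺(aq) + 3 CO₃²⁻(aq)
La³⁺ is already present at 5.72×10⁻² mol/L. If s mol/L of La₂(CO₃)₃ dissolves, [CO₃²⁻] = 3s while [La³⁺] ≈ 5.72×10⁻² mol/L.
Ksp = [La³⁺]^2[CO₃²⁻]^3 = (5.72×10⁻²)^2(3s)^3
(3s)^3 = 2.16×10⁻³⁴ / (5.72×10⁻²)^2 = 6.60×10⁻³²
s = 1.35×10⁻¹¹ mol/L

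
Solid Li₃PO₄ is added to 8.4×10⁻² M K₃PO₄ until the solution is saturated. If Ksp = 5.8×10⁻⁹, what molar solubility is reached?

Li₃PO₄(s) ⇌ 3 Li⁺(aq) + PO₄³⁻(aq)
The solution already contains PO₄³⁻ at 8.4×10⁻² M. Let s be the molar solubility of Li₃PO₄.
[PO₄³⁻] ≈ 8.4×10⁻² M (common ion dominates); [Li⁺] = 3s.
Ksp = [Li⁺]^3[PO₄³⁻] = (3s)^3(8.4×10⁻²)
(3s)^3 = 5.8×10⁻⁹ / (8.4×10⁻²) = 6.9×10⁻⁸
s = 1.4×10⁻³ M

1.4×10⁻³ M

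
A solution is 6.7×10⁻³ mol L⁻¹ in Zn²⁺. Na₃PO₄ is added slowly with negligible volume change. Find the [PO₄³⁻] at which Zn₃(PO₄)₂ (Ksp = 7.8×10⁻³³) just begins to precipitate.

1.6×10⁻¹³ M

Precipitation of each salt begins when its ion product equals Ksp.
Zn₃(PO₄)₂(s) ⇌ 3 Zn²⁺(aq) + 2 PO₄³⁻(aq)
Ksp = [Zn²⁺]^3[PO₄³⁻]^2 = [PO₄³⁻]^2(6.7×10⁻³)^3
[PO₄³⁻]^2 = 7.8×10⁻³³ / (6.7×10⁻³)^3 = 2.6×10⁻²⁶
[PO₄³⁻] = 1.6×10⁻¹³ mol L⁻¹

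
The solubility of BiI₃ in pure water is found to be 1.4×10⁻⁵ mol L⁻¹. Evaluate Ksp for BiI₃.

BiI₃(s) ⇌ Bi³⁺(aq) + 3 I⁻(aq)
Call the molar solubility s, so that [Bi³⁺] = s and [I⁻] = 3s.
Ksp = [Bi³⁺][I⁻]^3 = s · (3s)^3 = 27s^4
Ksp = 27 × (1.4×10⁻⁵)^4 = 1.0×10⁻¹⁸

Ksp = 1.0×10⁻¹⁸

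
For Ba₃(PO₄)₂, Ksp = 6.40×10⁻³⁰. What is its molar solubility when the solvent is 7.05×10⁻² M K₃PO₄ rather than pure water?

3.63×10⁻¹⁰ M

Ba₃(PO₄)₂(s) ⇌ 3 Ba²⁺(aq) + 2 PO₄³⁻(aq)
The solution already contains PO₄³⁻ at 7.05×10⁻² M. Let s be the molar solubility of Ba₃(PO₄)₂.
[PO₄³⁻] ≈ 7.05×10⁻² M (common ion dominates); [Ba²⁺] = 3s.
Ksp = [Ba²⁺]^3[PO₄³⁻]^2 = (3s)^3(7.05×10⁻²)^2
(3s)^3 = 6.40×10⁻³⁰ / (7.05×10⁻²)^2 = 1.29×10⁻²⁷
s = 3.63×10⁻¹⁰ M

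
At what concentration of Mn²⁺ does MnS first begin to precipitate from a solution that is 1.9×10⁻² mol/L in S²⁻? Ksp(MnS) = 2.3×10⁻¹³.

The threshold for precipitation is Q = Ksp.
MnS(s) ⇌ Mn²⁺(aq) + S²⁻(aq)
Ksp = [Mn²⁺][S²⁻] = [Mn²⁺](1.9×10⁻²)
[Mn²⁺] = 2.3×10⁻¹³ / (1.9×10⁻²) = 1.2×10⁻¹¹
[Mn²⁺] = 1.2×10⁻¹¹ mol/L

1.2×10⁻¹¹ M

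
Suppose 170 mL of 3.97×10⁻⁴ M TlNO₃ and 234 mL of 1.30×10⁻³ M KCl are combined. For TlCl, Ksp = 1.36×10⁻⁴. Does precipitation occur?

Total volume after mixing = 170 + 234 = 404 mL.
[Tl⁺] = (3.97×10⁻⁴)(170)/404 = 1.67×10⁻⁴ M
[Cl⁻] = (1.30×10⁻³)(234)/404 = 7.53×10⁻⁴ M
Q = [Tl⁺][Cl⁻] = 1.26×10⁻⁷
Q = 1.26×10⁻⁷ < Ksp = 1.36×10⁻⁴, so the solution is unsaturated and no precipitate forms.

No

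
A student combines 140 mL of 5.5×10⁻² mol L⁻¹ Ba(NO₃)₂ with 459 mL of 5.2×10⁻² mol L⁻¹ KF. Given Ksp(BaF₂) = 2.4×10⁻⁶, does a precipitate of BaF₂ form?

After mixing, V = 140 mL + 459 mL = 599 mL.
[Ba²⁺] = (5.5×10⁻²)(140)/599 = 1.3×10⁻² mol L⁻¹
[F⁻] = (5.2×10⁻²)(459)/599 = 4.0×10⁻² mol L⁻¹
Q = [Ba²⁺][F⁻]^2 = 2.0×10⁻⁵
Q = 2.0×10⁻⁵ > Ksp = 2.4×10⁻⁶, so the solution is supersaturated and BaF₂ precipitates.

Yes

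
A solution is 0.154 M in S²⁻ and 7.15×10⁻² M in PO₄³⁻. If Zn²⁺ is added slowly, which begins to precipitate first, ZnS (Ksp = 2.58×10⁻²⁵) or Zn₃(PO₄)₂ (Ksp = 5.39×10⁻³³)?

ZnS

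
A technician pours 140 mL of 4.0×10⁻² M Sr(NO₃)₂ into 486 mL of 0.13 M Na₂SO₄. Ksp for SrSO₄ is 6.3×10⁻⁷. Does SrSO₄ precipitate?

After mixing, V = 140 mL + 486 mL = 626 mL.
[Sr²⁺] = (4.0×10⁻²)(140)/626 = 8.9×10⁻³ M
[SO₄²⁻] = (0.13)(486)/626 = 0.10 M
Q = [Sr²⁺][SO₄²⁻] = 9.0×10⁻⁴
Because Q > Ksp (9.0×10⁻⁴ vs 6.3×10⁻⁷), a precipitate of SrSO₄ forms.

Yes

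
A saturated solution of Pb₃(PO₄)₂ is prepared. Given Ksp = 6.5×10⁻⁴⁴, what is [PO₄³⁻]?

1.8×10⁻⁹ M

Pb₃(PO₄)₂(s) ⇌ 3 Pb²⁺(aq) + 2 PO₄³⁻(aq)
Call the molar solubility s, so that [Pb²⁺] = 3s and [PO₄³⁻] = 2s.
Ksp = [Pb²⁺]^3[PO₄³⁻]^2 = (3s)^3 · (2s)^2 = 108s^5 = 6.5×10⁻⁴⁴
s = 9.0×10⁻¹⁰ M
[PO₄³⁻] = 2s = 1.8×10⁻⁹ M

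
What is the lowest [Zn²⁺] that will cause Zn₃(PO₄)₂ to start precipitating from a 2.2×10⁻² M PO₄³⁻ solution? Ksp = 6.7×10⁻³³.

A salt starts to precipitate once the ion product Q reaches its Ksp.
Zn₃(PO₄)₂(s) ⇌ 3 Zn²⁺(aq) + 2 PO₄³⁻(aq)
Ksp = [Zn²⁺]^3[PO₄³⁻]^2 = [Zn²⁺]^3(2.2×10⁻²)^2
[Zn²⁺]^3 = 6.7×10⁻³³ / (2.2×10⁻²)^2 = 1.4×10⁻²⁹
[Zn²⁺] = 2.4×10⁻¹⁰ M

2.4×10⁻¹⁰ M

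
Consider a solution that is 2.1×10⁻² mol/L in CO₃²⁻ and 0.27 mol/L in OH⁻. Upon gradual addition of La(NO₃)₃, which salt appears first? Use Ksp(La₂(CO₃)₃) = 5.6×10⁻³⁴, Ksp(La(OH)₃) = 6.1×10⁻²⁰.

Precipitation of each salt begins when its ion product equals Ksp.
For La₂(CO₃)₃: [La³⁺] = (Ksp/[CO₃²⁻]^3)^(1/2) = 7.8×10⁻¹⁵ mol/L
For La(OH)₃: [La³⁺] = (Ksp/[OH⁻]^3) = 3.1×10⁻¹⁸ mol/L
La(OH)₃ requires the lower [La³⁺], so it precipitates first.

La(OH)₃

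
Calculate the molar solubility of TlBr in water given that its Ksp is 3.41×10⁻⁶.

TlBr(s) ⇌ Tl⁺(aq) + Br⁻(aq)
If s mol/L of TlBr dissolves, [Tl⁺] = s and [Br⁻] = s.
Ksp = [Tl⁺][Br⁻] = s · s = s^2
s^2 = 3.41×10⁻⁶
s = 1.85×10⁻³ mol L⁻¹

1.85×10⁻³ M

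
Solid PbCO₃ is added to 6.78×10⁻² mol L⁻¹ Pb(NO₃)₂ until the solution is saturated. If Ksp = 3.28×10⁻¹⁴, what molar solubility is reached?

4.84×10⁻¹³ M

PbCO₃(s) ⇌ Pb²⁺(aq) + CO₃²⁻(aq)
With Pb²⁺ already at 6.78×10⁻² mol L⁻¹ and s small, take [Pb²⁺] ≈ 6.78×10⁻² mol L⁻¹ and [CO₃²⁻] = s.
Ksp = [Pb²⁺][CO₃²⁻] = (6.78×10⁻²)s
s = 3.28×10⁻¹⁴ / (6.78×10⁻²) = 4.84×10⁻¹³
s = 4.84×10⁻¹³ mol L⁻¹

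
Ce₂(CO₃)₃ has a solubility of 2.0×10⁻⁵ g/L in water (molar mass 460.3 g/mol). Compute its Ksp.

Convert to molarity: s = 2.0×10⁻⁵ / 460.3 = 4.345×10⁻⁸ mol/L
Ce₂(CO₃)₃(s) ⇌ 2 Ce³⁺(aq) + 3 CO₃²⁻(aq)
If s mol/L of Ce₂(CO₃)₃ dissolves, [Ce³⁺] = 2s and [CO₃²⁻] = 3s.
Ksp = [Ce³⁺]^2[CO₃²⁻]^3 = (2s)^2 · (3s)^3 = 108s^5
Ksp = 108 × (4.345×10⁻⁸)^5 = 1.7×10⁻³⁵

Ksp = 1.7×10⁻³⁵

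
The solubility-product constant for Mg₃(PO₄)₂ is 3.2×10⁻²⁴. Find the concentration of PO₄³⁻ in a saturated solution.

1.6×10⁻⁵ M

Mg₃(PO₄)₂(s) ⇌ 3 Mg²⁺(aq) + 2 PO₄³⁻(aq)
Call the molar solubility s, so that [Mg²⁺] = 3s and [PO₄³⁻] = 2s.
Ksp = [Mg²⁺]^3[PO₄³⁻]^2 = (3s)^3 · (2s)^2 = 108s^5 = 3.2×10⁻²⁴
s = 7.8×10⁻⁶ M
[PO₄³⁻] = 2s = 1.6×10⁻⁵ M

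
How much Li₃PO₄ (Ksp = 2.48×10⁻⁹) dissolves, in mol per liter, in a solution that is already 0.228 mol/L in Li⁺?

2.09×10⁻⁷ M

Li₃PO₄(s) ⇌ 3 Li⁺(aq) + PO₄³⁻(aq)
The solution already contains Li⁺ at 0.228 mol/L. Let s be the molar solubility of Li₃PO₄.
[Li⁺] ≈ 0.228 mol/L (common ion dominates); [PO₄³⁻] = s.
Ksp = [Li⁺]^3[PO₄³⁻] = (0.228)^3s
s = 2.48×10⁻⁹ / (0.228)^3 = 2.09×10⁻⁷
s = 2.09×10⁻⁷ mol/L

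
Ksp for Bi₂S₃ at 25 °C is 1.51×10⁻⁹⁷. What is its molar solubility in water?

Bi₂S₃(s) ⇌ 2 Bi³⁺(aq) + 3 S²⁻(aq)
If s mol/L of Bi₂S₃ dissolves, [Bi³⁺] = 2s and [S²⁻] = 3s.
Ksp = [Bi³⁺]^2[S²⁻]^3 = (2s)^2 · (3s)^3 = 108s^5
108s^5 = 1.51×10⁻⁹⁷  ⇒  s^5 = 1.40×10⁻⁹⁹
s = 1.69×10⁻²⁰ M

1.69×10⁻²⁰ M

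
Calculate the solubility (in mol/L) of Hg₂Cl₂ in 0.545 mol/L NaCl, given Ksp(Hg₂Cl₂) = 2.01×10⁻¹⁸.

Hg₂Cl₂(s) ⇌ Hg₂²⁺(aq) + 2 Cl⁻(aq)
The solution already contains Cl⁻ at 0.545 mol/L. Let s be the molar solubility of Hg₂Cl₂.
[Cl⁻] ≈ 0.545 mol/L (common ion dominates); [Hg₂²⁺] = s.
Ksp = [Hg₂²⁺][Cl⁻]^2 = s(0.545)^2
s = 2.01×10⁻¹⁸ / (0.545)^2 = 6.77×10⁻¹⁸
s = 6.77×10⁻¹⁸ mol/L

6.77×10⁻¹⁸ M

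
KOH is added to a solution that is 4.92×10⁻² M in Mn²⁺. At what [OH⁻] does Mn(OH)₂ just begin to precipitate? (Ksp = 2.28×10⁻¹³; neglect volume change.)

2.15×10⁻⁶ M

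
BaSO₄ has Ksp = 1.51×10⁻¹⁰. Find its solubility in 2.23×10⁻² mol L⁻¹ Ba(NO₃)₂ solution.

BaSO₄(s) ⇌ Ba²⁺(aq) + SO₄²⁻(aq)
Ba²⁺ is already present at 2.23×10⁻² mol L⁻¹. If s mol/L of BaSO₄ dissolves, [SO₄²⁻] = s while [Ba²⁺] ≈ 2.23×10⁻² mol L⁻¹.
Ksp = [Ba²⁺][SO₄²⁻] = (2.23×10⁻²)s
s = 1.51×10⁻¹⁰ / (2.23×10⁻²) = 6.77×10⁻⁹
s = 6.77×10⁻⁹ mol L⁻¹

6.77×10⁻⁹ M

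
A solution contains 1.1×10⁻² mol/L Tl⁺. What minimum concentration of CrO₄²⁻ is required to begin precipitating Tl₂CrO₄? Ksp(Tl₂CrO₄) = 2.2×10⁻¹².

Precipitation begins when Q = Ksp.
Tl₂CrO₄(s) ⇌ 2 Tl⁺(aq) + CrO₄²⁻(aq)
Ksp = [Tl⁺]^2[CrO₄²⁻] = [CrO₄²⁻](1.1×10⁻²)^2
[CrO₄²⁻] = 2.2×10⁻¹² / (1.1×10⁻²)^2 = 1.8×10⁻⁸
[CrO₄²⁻] = 1.8×10⁻⁸ mol/L

1.8×10⁻⁸ M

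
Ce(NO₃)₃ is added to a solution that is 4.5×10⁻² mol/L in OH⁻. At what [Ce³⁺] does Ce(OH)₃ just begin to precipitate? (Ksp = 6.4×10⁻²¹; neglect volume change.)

The threshold for precipitation is Q = Ksp.
Ce(OH)₃(s) ⇌ Ce³⁺(aq) + 3 OH⁻(aq)
Ksp = [Ce³⁺][OH⁻]^3 = [Ce³⁺](4.5×10⁻²)^3
[Ce³⁺] = 6.4×10⁻²¹ / (4.5×10⁻²)^3 = 7.0×10⁻¹⁷
[Ce³⁺] = 7.0×10⁻¹⁷ mol/L

7.0×10⁻¹⁷ M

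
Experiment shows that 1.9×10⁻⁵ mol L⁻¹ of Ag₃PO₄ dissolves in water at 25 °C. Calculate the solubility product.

Ksp = 3.5×10⁻¹⁸

Ag₃PO₄(s) ⇌ 3 Ag⁺(aq) + PO₄³⁻(aq)
If s mol/L of Ag₃PO₄ dissolves, [Ag⁺] = 3s and [PO₄³⁻] = s.
Ksp = [Ag⁺]^3[PO₄³⁻] = (3s)^3 · s = 27s^4
Ksp = 27 × (1.9×10⁻⁵)^4 = 3.5×10⁻¹⁸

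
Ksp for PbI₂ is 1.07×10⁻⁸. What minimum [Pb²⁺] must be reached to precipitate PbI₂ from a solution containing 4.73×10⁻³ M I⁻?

4.78×10⁻⁴ M

A salt starts to precipitate once the ion product Q reaches its Ksp.
PbI₂(s) ⇌ Pb²⁺(aq) + 2 I⁻(aq)
Ksp = [Pb²⁺][I⁻]^2 = [Pb²⁺](4.73×10⁻³)^2
[Pb²⁺] = 1.07×10⁻⁸ / (4.73×10⁻³)^2 = 4.78×10⁻⁴
[Pb²⁺] = 4.78×10⁻⁴ M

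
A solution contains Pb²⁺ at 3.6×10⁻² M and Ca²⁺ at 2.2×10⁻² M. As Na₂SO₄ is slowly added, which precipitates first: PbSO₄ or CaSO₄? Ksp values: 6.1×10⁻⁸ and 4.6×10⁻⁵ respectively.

PbSO₄

Precipitation begins when Q = Ksp.
For PbSO₄: [SO₄²⁻] = (Ksp/[Pb²⁺]) = 1.7×10⁻⁶ M
For CaSO₄: [SO₄²⁻] = (Ksp/[Ca²⁺]) = 2.1×10⁻³ M
The smaller threshold [SO₄²⁻] is reached first, so PbSO₄ precipitates first.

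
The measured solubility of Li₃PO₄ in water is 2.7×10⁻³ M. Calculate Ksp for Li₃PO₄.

Ksp = 1.4×10⁻⁹

Li₃PO₄(s) ⇌ 3 Li⁺(aq) + PO₄³⁻(aq)
With molar solubility s: [Li⁺] = 3s, [PO₄³⁻] = s.
Ksp = [Li⁺]^3[PO₄³⁻] = (3s)^3 · s = 27s^4
Ksp = 27 × (2.7×10⁻³)^4 = 1.4×10⁻⁹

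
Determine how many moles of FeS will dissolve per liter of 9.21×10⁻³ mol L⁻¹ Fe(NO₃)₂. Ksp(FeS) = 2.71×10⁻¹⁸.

FeS(s) ⇌ Fe²⁺(aq) + S²⁻(aq)
Let s be the solubility of FeS here. The common ion gives [Fe²⁺] ≈ 9.21×10⁻³ mol L⁻¹, and [S²⁻] = s.
Ksp = [Fe²⁺][S²⁻] = (9.21×10⁻³)s
s = 2.71×10⁻¹⁸ / (9.21×10⁻³) = 2.94×10⁻¹⁶
s = 2.94×10⁻¹⁶ mol L⁻¹

2.94×10⁻¹⁶ M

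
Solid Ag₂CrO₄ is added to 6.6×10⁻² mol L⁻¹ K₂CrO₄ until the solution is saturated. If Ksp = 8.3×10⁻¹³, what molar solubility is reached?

1.8×10⁻⁶ M

Ag₂CrO₄(s) ⇌ 2 Ag⁺(aq) + CrO₄²⁻(aq)
CrO₄²⁻ is already present at 6.6×10⁻² mol L⁻¹. If s mol/L of Ag₂CrO₄ dissolves, [Ag⁺] = 2s while [CrO₄²⁻] ≈ 6.6×10⁻² mol L⁻¹.
Ksp = [Ag⁺]^2[CrO₄²⁻] = (2s)^2(6.6×10⁻²)
(2s)^2 = 8.3×10⁻¹³ / (6.6×10⁻²) = 1.3×10⁻¹¹
s = 1.8×10⁻⁶ mol L⁻¹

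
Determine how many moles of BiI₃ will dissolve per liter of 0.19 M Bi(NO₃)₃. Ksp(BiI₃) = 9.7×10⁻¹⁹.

BiI₃(s) ⇌ Bi³⁺(aq) + 3 I⁻(aq)
The solution already contains Bi³⁺ at 0.19 M. Let s be the molar solubility of BiI₃.
[Bi³⁺] ≈ 0.19 M (common ion dominates); [I⁻] = 3s.
Ksp = [Bi³⁺][I⁻]^3 = (0.19)(3s)^3
(3s)^3 = 9.7×10⁻¹⁹ / (0.19) = 5.1×10⁻¹⁸
s = 5.7×10⁻⁷ M

5.7×10⁻⁷ M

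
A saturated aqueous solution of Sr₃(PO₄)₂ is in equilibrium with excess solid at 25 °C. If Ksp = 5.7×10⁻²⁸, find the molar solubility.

Sr₃(PO₄)₂(s) ⇌ 3 Sr²⁺(aq) + 2 PO₄³⁻(aq)
If s mol/L of Sr₃(PO₄)₂ dissolves, [Sr²⁺] = 3s and [PO₄³⁻] = 2s.
Ksp = [Sr²⁺]^3[PO₄³⁻]^2 = (3s)^3 · (2s)^2 = 108s^5
108s^5 = 5.7×10⁻²⁸  ⇒  s^5 = 5.3×10⁻³⁰
s = (5.3×10⁻³⁰)^(1/5) = 1.4×10⁻⁶ M

1.4×10⁻⁶ M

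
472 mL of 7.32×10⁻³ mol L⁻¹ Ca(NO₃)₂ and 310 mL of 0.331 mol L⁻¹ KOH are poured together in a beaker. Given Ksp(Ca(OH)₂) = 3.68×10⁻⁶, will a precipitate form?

Total volume after mixing = 472 + 310 = 782 mL.
[Ca²⁺] = (7.32×10⁻³)(472)/782 = 4.42×10⁻³ mol L⁻¹
[OH⁻] = (0.331)(310)/782 = 0.131 mol L⁻¹
Q = [Ca²⁺][OH⁻]^2 = 7.61×10⁻⁵
Q = 7.61×10⁻⁵ > Ksp = 3.68×10⁻⁶, so the solution is supersaturated and Ca(OH)₂ precipitates.

Yes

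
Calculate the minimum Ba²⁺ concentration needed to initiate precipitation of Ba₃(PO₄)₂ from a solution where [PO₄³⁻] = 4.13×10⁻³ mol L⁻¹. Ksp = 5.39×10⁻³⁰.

6.81×10⁻⁹ M

Precipitation begins when Q = Ksp.
Ba₃(PO₄)₂(s) ⇌ 3 Ba²⁺(aq) + 2 PO₄³⁻(aq)
Ksp = [Ba²⁺]^3[PO₄³⁻]^2 = [Ba²⁺]^3(4.13×10⁻³)^2
[Ba²⁺]^3 = 5.39×10⁻³⁰ / (4.13×10⁻³)^2 = 3.16×10⁻²⁵
[Ba²⁺] = 6.81×10⁻⁹ mol L⁻¹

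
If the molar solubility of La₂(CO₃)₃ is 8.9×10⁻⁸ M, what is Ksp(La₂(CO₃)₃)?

La₂(CO₃)₃(s) ⇌ 2 La³⁺(aq) + 3 CO₃²⁻(aq)
If s mol/L of La₂(CO₃)₃ dissolves, [La³⁺] = 2s and [CO₃²⁻] = 3s.
Ksp = [La³⁺]^2[CO₃²⁻]^3 = (2s)^2 · (3s)^3 = 108s^5
Ksp = 108 × (8.9×10⁻⁸)^5 = 6.0×10⁻³⁴

Ksp = 6.0×10⁻³⁴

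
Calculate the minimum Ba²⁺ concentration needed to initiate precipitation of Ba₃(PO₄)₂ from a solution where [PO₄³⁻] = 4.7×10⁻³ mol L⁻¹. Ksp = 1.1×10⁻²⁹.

7.9×10⁻⁹ M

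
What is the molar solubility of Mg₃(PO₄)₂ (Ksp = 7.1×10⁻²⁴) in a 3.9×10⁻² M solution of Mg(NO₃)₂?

1.7×10⁻¹⁰ M

Mg₃(PO₄)₂(s) ⇌ 3 Mg²⁺(aq) + 2 PO₄³⁻(aq)
Mg²⁺ is already present at 3.9×10⁻² M. If s mol/L of Mg₃(PO₄)₂ dissolves, [PO₄³⁻] = 2s while [Mg²⁺] ≈ 3.9×10⁻² M.
Ksp = [Mg²⁺]^3[PO₄³⁻]^2 = (3.9×10⁻²)^3(2s)^2
(2s)^2 = 7.1×10⁻²⁴ / (3.9×10⁻²)^3 = 1.2×10⁻¹⁹
s = 1.7×10⁻¹⁰ M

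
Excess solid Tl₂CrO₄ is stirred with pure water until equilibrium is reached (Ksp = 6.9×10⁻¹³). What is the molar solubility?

5.6×10⁻⁵ M

Tl₂CrO₄(s) ⇌ 2 Tl⁺(aq) + CrO₄²⁻(aq)
Call the molar solubility s, so that [Tl⁺] = 2s and [CrO₄²⁻] = s.
Ksp = [Tl⁺]^2[CrO₄²⁻] = (2s)^2 · s = 4s^3
4s^3 = 6.9×10⁻¹³  ⇒  s^3 = 1.7×10⁻¹³
Taking the 3rd root, s = 5.6×10⁻⁵ M.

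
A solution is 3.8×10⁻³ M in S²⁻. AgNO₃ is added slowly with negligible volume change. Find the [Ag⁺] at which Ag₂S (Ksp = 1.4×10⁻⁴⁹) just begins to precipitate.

Precipitation of each salt begins when its ion product equals Ksp.
Ag₂S(s) ⇌ 2 Ag⁺(aq) + S²⁻(aq)
Ksp = [Ag⁺]^2[S²⁻] = [Ag⁺]^2(3.8×10⁻³)
[Ag⁺]^2 = 1.4×10⁻⁴⁹ / (3.8×10⁻³) = 3.7×10⁻⁴⁷
[Ag⁺] = 6.1×10⁻²⁴ M

6.1×10⁻²⁴ M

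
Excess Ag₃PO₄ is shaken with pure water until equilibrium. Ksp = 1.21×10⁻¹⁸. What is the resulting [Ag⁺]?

4.36×10⁻⁵ M

Ag₃PO₄(s) ⇌ 3 Ag⁺(aq) + PO₄³⁻(aq)
For each mole of Ag₃PO₄ that dissolves per liter, [Ag⁺] = 3s and [PO₄³⁻] = s; let s denote this solubility.
Ksp = [Ag⁺]^3[PO₄³⁻] = (3s)^3 · s = 27s^4 = 1.21×10⁻¹⁸
s = 1.45×10⁻⁵ M
[Ag⁺] = 3s = 4.36×10⁻⁵ M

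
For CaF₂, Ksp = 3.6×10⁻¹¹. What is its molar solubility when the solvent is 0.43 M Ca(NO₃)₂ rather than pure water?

CaF₂(s) ⇌ Ca²⁺(aq) + 2 F⁻(aq)
The solution already contains Ca²⁺ at 0.43 M. Let s be the molar solubility of CaF₂.
[Ca²⁺] ≈ 0.43 M (common ion dominates); [F⁻] = 2s.
Ksp = [Ca²⁺][F⁻]^2 = (0.43)(2s)^2
(2s)^2 = 3.6×10⁻¹¹ / (0.43) = 8.4×10⁻¹¹
s = 4.6×10⁻⁶ M

4.6×10⁻⁶ M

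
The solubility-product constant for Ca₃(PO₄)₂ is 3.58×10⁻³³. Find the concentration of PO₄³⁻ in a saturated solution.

2.54×10⁻⁷ M

Ca₃(PO₄)₂(s) ⇌ 3 Ca²⁺(aq) + 2 PO₄³⁻(aq)
If s mol/L of Ca₃(PO₄)₂ dissolves, [Ca²⁺] = 3s and [PO₄³⁻] = 2s.
Ksp = [Ca²⁺]^3[PO₄³⁻]^2 = (3s)^3 · (2s)^2 = 108s^5 = 3.58×10⁻³³
s = 1.27×10⁻⁷ mol/L
[PO₄³⁻] = 2s = 2.54×10⁻⁷ mol/L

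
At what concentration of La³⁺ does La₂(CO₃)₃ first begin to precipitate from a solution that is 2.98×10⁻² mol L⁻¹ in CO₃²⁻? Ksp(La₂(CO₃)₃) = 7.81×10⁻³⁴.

5.43×10⁻¹⁵ M

A salt starts to precipitate once the ion product Q reaches its Ksp.
La₂(CO₃)₃(s) ⇌ 2 La³⁺(aq) + 3 CO₃²⁻(aq)
Ksp = [La³⁺]^2[CO₃²⁻]^3 = [La³⁺]^2(2.98×10⁻²)^3
[La³⁺]^2 = 7.81×10⁻³⁴ / (2.98×10⁻²)^3 = 2.95×10⁻²⁹
[La³⁺] = 5.43×10⁻¹⁵ mol L⁻¹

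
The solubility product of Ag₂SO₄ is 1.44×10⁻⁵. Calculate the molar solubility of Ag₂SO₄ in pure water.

Ag₂SO₄(s) ⇌ 2 Ag⁺(aq) + SO₄²⁻(aq)
With molar solubility s: [Ag⁺] = 2s, [SO₄²⁻] = s.
Ksp = [Ag⁺]^2[SO₄²⁻] = (2s)^2 · s = 4s^3
4s^3 = 1.44×10⁻⁵  ⇒  s^3 = 3.60×10⁻⁶
Taking the 3rd root, s = 1.53×10⁻² mol/L.

1.53×10⁻² M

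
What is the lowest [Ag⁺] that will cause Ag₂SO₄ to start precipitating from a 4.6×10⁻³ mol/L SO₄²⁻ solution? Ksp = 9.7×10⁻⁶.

Each salt precipitates once Q = Ksp for that salt.
Ag₂SO₄(s) ⇌ 2 Ag⁺(aq) + SO₄²⁻(aq)
Ksp = [Ag⁺]^2[SO₄²⁻] = [Ag⁺]^2(4.6×10⁻³)
[Ag⁺]^2 = 9.7×10⁻⁶ / (4.6×10⁻³) = 2.1×10⁻³
[Ag⁺] = 4.6×10⁻² mol/L

4.6×10⁻² M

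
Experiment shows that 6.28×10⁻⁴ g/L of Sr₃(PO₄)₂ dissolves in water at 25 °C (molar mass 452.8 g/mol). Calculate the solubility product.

Ksp = 5.54×10⁻²⁸

Molar solubility s = (6.28×10⁻⁴ g/L) / (452.8 g/mol) = 1.3869×10⁻⁶ mol/L
Sr₃(PO₄)₂(s) ⇌ 3 Sr²⁺(aq) + 2 PO₄³⁻(aq)
For each mole of Sr₃(PO₄)₂ that dissolves per liter, [Sr²⁺] = 3s and [PO₄³⁻] = 2s; let s denote this solubility.
Ksp = [Sr²⁺]^3[PO₄³⁻]^2 = (3s)^3 · (2s)^2 = 108s^5
Ksp = 108 × (1.3869×10⁻⁶)^5 = 5.54×10⁻²⁸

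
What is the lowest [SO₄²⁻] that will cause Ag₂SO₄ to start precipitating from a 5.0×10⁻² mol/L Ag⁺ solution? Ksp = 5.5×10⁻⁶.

2.2×10⁻³ M

Each salt precipitates once Q = Ksp for that salt.
Ag₂SO₄(s) ⇌ 2 Ag⁺(aq) + SO₄²⁻(aq)
Ksp = [Ag⁺]^2[SO₄²⁻] = [SO₄²⁻](5.0×10⁻²)^2
[SO₄²⁻] = 5.5×10⁻⁶ / (5.0×10⁻²)^2 = 2.2×10⁻³
[SO₄²⁻] = 2.2×10⁻³ mol/L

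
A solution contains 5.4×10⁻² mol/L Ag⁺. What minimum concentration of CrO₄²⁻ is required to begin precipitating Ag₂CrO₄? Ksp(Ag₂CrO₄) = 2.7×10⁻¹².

Precipitation of each salt begins when its ion product equals Ksp.
Ag₂CrO₄(s) ⇌ 2 Ag⁺(aq) + CrO₄²⁻(aq)
Ksp = [Ag⁺]^2[CrO₄²⁻] = [CrO₄²⁻](5.4×10⁻²)^2
[CrO₄²⁻] = 2.7×10⁻¹² / (5.4×10⁻²)^2 = 9.3×10⁻¹⁰
[CrO₄²⁻] = 9.3×10⁻¹⁰ mol/L

9.3×10⁻¹⁰ M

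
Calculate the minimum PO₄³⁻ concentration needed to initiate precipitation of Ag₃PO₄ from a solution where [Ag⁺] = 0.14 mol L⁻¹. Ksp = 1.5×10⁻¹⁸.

The threshold for precipitation is Q = Ksp.
Ag₃PO₄(s) ⇌ 3 Ag⁺(aq) + PO₄³⁻(aq)
Ksp = [Ag⁺]^3[PO₄³⁻] = [PO₄³⁻](0.14)^3
[PO₄³⁻] = 1.5×10⁻¹⁸ / (0.14)^3 = 5.5×10⁻¹⁶
[PO₄³⁻] = 5.5×10⁻¹⁶ mol L⁻¹

5.5×10⁻¹⁶ M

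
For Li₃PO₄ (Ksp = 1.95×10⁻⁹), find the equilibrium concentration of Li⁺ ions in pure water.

Li₃PO₄(s) ⇌ 3 Li⁺(aq) + PO₄³⁻(aq)
With molar solubility s: [Li⁺] = 3s, [PO₄³⁻] = s.
Ksp = [Li⁺]^3[PO₄³⁻] = (3s)^3 · s = 27s^4 = 1.95×10⁻⁹
s = 2.92×10⁻³ mol L⁻¹
[Li⁺] = 3s = 8.75×10⁻³ mol L⁻¹

8.75×10⁻³ M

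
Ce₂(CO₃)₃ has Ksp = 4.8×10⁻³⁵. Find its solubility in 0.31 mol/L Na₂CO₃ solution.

2.0×10⁻¹⁷ M

Ce₂(CO₃)₃(s) ⇌ 2 Ce³⁺(aq) + 3 CO₃²⁻(aq)
Let s be the solubility of Ce₂(CO₃)₃ here. The common ion gives [CO₃²⁻] ≈ 0.31 mol/L, and [Ce³⁺] = 2s.
Ksp = [Ce³⁺]^2[CO₃²⁻]^3 = (2s)^2(0.31)^3
(2s)^2 = 4.8×10⁻³⁵ / (0.31)^3 = 1.6×10⁻³³
s = 2.0×10⁻¹⁷ mol/L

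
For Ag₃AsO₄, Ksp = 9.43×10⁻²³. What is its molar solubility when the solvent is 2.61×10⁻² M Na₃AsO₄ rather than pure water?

5.11×10⁻⁸ M

Ag₃AsO₄(s) ⇌ 3 Ag⁺(aq) + AsO₄³⁻(aq)
AsO₄³⁻ is already present at 2.61×10⁻² M. If s mol/L of Ag₃AsO₄ dissolves, [Ag⁺] = 3s while [AsO₄³⁻] ≈ 2.61×10⁻² M.
Ksp = [Ag⁺]^3[AsO₄³⁻] = (3s)^3(2.61×10⁻²)
(3s)^3 = 9.43×10⁻²³ / (2.61×10⁻²) = 3.61×10⁻²¹
s = 5.11×10⁻⁸ M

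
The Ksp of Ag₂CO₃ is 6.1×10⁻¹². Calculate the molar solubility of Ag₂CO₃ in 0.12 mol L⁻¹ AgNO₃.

4.2×10⁻¹⁰ M

Ag₂CO₃(s) ⇌ 2 Ag⁺(aq) + CO₃²⁻(aq)
Let s be the solubility of Ag₂CO₃ here. The common ion gives [Ag⁺] ≈ 0.12 mol L⁻¹, and [CO₃²⁻] = s.
Ksp = [Ag⁺]^2[CO₃²⁻] = (0.12)^2s
s = 6.1×10⁻¹² / (0.12)^2 = 4.2×10⁻¹⁰
s = 4.2×10⁻¹⁰ mol L⁻¹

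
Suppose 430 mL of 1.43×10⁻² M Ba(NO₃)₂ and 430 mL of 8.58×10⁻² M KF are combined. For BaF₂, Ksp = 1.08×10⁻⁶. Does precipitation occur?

Yes

The combined volume is 860 mL.
[Ba²⁺] = (1.43×10⁻²)(430)/860 = 7.15×10⁻³ M
[F⁻] = (8.58×10⁻²)(430)/860 = 4.29×10⁻² M
Q = [Ba²⁺][F⁻]^2 = 1.32×10⁻⁵
Because Q > Ksp (1.32×10⁻⁵ vs 1.08×10⁻⁶), a precipitate of BaF₂ forms.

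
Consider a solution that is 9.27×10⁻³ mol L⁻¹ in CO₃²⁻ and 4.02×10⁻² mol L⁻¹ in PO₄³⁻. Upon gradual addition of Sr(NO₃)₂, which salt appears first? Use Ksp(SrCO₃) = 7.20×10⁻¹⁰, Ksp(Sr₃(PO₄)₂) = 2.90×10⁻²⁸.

Sr₃(PO₄)₂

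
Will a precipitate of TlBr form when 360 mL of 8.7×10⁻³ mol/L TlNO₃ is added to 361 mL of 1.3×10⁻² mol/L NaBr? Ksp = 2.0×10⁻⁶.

Yes

The combined volume is 721 mL.
[Tl⁺] = (8.7×10⁻³)(360)/721 = 4.3×10⁻³ mol/L
[Br⁻] = (1.3×10⁻²)(361)/721 = 6.5×10⁻³ mol/L
Q = [Tl⁺][Br⁻] = 2.8×10⁻⁵
Because Q > Ksp (2.8×10⁻⁵ vs 2.0×10⁻⁶), a precipitate of TlBr forms.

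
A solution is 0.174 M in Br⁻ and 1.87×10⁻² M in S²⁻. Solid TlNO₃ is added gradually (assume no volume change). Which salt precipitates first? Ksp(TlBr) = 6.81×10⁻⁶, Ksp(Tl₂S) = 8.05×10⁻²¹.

Precipitation of each salt begins when its ion product equals Ksp.
For TlBr: [Tl⁺] = (Ksp/[Br⁻]) = 3.91×10⁻⁵ M
For Tl₂S: [Tl⁺] = (Ksp/[S²⁻])^(1/2) = 6.56×10⁻¹⁰ M
The smaller threshold [Tl⁺] is reached first, so Tl₂S precipitates first.

Tl₂S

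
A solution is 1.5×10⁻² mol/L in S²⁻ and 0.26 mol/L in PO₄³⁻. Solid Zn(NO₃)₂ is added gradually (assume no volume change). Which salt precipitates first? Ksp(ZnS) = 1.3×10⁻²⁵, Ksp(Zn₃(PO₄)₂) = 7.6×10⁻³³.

Each salt precipitates once Q = Ksp for that salt.
For ZnS: [Zn²⁺] = (Ksp/[S²⁻]) = 8.7×10⁻²⁴ mol/L
For Zn₃(PO₄)₂: [Zn²⁺] = (Ksp/[PO₄³⁻]^2)^(1/3) = 4.8×10⁻¹¹ mol/L
ZnS requires the lower [Zn²⁺], so it precipitates first.

ZnS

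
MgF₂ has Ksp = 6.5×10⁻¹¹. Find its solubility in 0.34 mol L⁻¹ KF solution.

MgF₂(s) ⇌ Mg²⁺(aq) + 2 F⁻(aq)
F⁻ is already present at 0.34 mol L⁻¹. If s mol/L of MgF₂ dissolves, [Mg²⁺] = s while [F⁻] ≈ 0.34 mol L⁻¹.
Ksp = [Mg²⁺][F⁻]^2 = s(0.34)^2
s = 6.5×10⁻¹¹ / (0.34)^2 = 5.6×10⁻¹⁰
s = 5.6×10⁻¹⁰ mol L⁻¹

5.6×10⁻¹⁰ M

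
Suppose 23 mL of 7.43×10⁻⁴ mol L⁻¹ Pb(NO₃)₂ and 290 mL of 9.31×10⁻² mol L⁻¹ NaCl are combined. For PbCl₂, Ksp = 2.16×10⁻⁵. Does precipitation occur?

No

After mixing, V = 23 mL + 290 mL = 313 mL.
[Pb²⁺] = (7.43×10⁻⁴)(23)/313 = 5.46×10⁻⁵ mol L⁻¹
[Cl⁻] = (9.31×10⁻²)(290)/313 = 8.63×10⁻² mol L⁻¹
Q = [Pb²⁺][Cl⁻]^2 = 4.06×10⁻⁷
Q = 4.06×10⁻⁷ < Ksp = 2.16×10⁻⁵, so the solution is unsaturated and no precipitate forms.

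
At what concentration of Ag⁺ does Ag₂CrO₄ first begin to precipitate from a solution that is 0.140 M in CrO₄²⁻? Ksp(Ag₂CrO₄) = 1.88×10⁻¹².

A salt starts to precipitate once the ion product Q reaches its Ksp.
Ag₂CrO₄(s) ⇌ 2 Ag⁺(aq) + CrO₄²⁻(aq)
Ksp = [Ag⁺]^2[CrO₄²⁻] = [Ag⁺]^2(0.140)
[Ag⁺]^2 = 1.88×10⁻¹² / (0.140) = 1.34×10⁻¹¹
[Ag⁺] = 3.66×10⁻⁶ M

3.66×10⁻⁶ M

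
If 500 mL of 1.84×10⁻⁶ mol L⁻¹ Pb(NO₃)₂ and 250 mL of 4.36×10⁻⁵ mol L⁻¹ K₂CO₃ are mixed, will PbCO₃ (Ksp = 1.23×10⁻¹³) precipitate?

Total volume after mixing = 500 + 250 = 750 mL.
[Pb²⁺] = (1.84×10⁻⁶)(500)/750 = 1.23×10⁻⁶ mol L⁻¹
[CO₃²⁻] = (4.36×10⁻⁵)(250)/750 = 1.45×10⁻⁵ mol L⁻¹
Q = [Pb²⁺][CO₃²⁻] = 1.78×10⁻¹¹
Because Q > Ksp (1.78×10⁻¹¹ vs 1.23×10⁻¹³), a precipitate of PbCO₃ forms.

Yes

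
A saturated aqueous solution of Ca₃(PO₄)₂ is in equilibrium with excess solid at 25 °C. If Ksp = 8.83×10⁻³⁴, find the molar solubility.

9.61×10⁻⁸ M

Ca₃(PO₄)₂(s) ⇌ 3 Ca²⁺(aq) + 2 PO₄³⁻(aq)
Call the molar solubility s, so that [Ca²⁺] = 3s and [PO₄³⁻] = 2s.
Ksp = [Ca²⁺]^3[PO₄³⁻]^2 = (3s)^3 · (2s)^2 = 108s^5
108s^5 = 8.83×10⁻³⁴  ⇒  s^5 = 8.18×10⁻³⁶
Taking the 5th root, s = 9.61×10⁻⁸ mol L⁻¹.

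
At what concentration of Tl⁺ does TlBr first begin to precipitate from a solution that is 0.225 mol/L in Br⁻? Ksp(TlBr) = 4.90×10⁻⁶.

A salt starts to precipitate once the ion product Q reaches its Ksp.
TlBr(s) ⇌ Tl⁺(aq) + Br⁻(aq)
Ksp = [Tl⁺][Br⁻] = [Tl⁺](0.225)
[Tl⁺] = 4.90×10⁻⁶ / (0.225) = 2.18×10⁻⁵
[Tl⁺] = 2.18×10⁻⁵ mol/L

2.18×10⁻⁵ M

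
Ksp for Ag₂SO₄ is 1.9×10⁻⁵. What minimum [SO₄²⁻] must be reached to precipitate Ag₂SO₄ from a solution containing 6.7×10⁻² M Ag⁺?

4.2×10⁻³ M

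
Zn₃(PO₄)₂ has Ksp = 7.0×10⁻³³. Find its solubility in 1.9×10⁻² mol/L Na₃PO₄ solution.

Zn₃(PO₄)₂(s) ⇌ 3 Zn²⁺(aq) + 2 PO₄³⁻(aq)
The solution already contains PO₄³⁻ at 1.9×10⁻² mol/L. Let s be the molar solubility of Zn₃(PO₄)₂.
[PO₄³⁻] ≈ 1.9×10⁻² mol/L (common ion dominates); [Zn²⁺] = 3s.
Ksp = [Zn²⁺]^3[PO₄³⁻]^2 = (3s)^3(1.9×10⁻²)^2
(3s)^3 = 7.0×10⁻³³ / (1.9×10⁻²)^2 = 1.9×10⁻²⁹
s = 9.0×10⁻¹¹ mol/L

9.0×10⁻¹¹ M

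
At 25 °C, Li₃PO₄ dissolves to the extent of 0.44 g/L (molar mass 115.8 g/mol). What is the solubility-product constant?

Ksp = 5.6×10⁻⁹

Molar solubility s = (0.44 g/L) / (115.8 g/mol) = 3.800×10⁻³ mol/L
Li₃PO₄(s) ⇌ 3 Li⁺(aq) + PO₄³⁻(aq)
If s mol/L of Li₃PO₄ dissolves, [Li⁺] = 3s and [PO₄³⁻] = s.
Ksp = [Li⁺]^3[PO₄³⁻] = (3s)^3 · s = 27s^4
Ksp = 27 × (3.800×10⁻³)^4 = 5.6×10⁻⁹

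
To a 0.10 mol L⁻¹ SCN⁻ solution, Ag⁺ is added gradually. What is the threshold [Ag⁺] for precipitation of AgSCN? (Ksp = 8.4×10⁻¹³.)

Each salt precipitates once Q = Ksp for that salt.
AgSCN(s) ⇌ Ag⁺(aq) + SCN⁻(aq)
Ksp = [Ag⁺][SCN⁻] = [Ag⁺](0.10)
[Ag⁺] = 8.4×10⁻¹³ / (0.10) = 8.4×10⁻¹²
[Ag⁺] = 8.4×10⁻¹² mol L⁻¹

8.4×10⁻¹² M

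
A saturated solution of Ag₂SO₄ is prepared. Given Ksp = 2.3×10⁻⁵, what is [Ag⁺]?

3.6×10⁻² M

Ag₂SO₄(s) ⇌ 2 Ag⁺(aq) + SO₄²⁻(aq)
Let s be the molar solubility. Then [Ag⁺] = 2s and [SO₄²⁻] = s.
Ksp = [Ag⁺]^2[SO₄²⁻] = (2s)^2 · s = 4s^3 = 2.3×10⁻⁵
s = 1.8×10⁻² mol L⁻¹
[Ag⁺] = 2s = 3.6×10⁻² mol L⁻¹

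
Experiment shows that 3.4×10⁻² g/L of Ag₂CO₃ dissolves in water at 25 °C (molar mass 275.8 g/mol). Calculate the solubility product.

Ksp = 7.5×10⁻¹²

s = (3.4×10⁻² g L⁻¹)/(275.8 g mol⁻¹) = 1.233×10⁻⁴ M
Ag₂CO₃(s) ⇌ 2 Ag⁺(aq) + CO₃²⁻(aq)
Call the molar solubility s, so that [Ag⁺] = 2s and [CO₃²⁻] = s.
Ksp = [Ag⁺]^2[CO₃²⁻] = (2s)^2 · s = 4s^3
Ksp = 4 × (1.233×10⁻⁴)^3 = 7.5×10⁻¹²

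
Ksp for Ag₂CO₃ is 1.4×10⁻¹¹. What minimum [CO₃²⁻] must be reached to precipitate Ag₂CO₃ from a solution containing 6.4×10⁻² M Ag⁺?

Precipitation of each salt begins when its ion product equals Ksp.
Ag₂CO₃(s) ⇌ 2 Ag⁺(aq) + CO₃²⁻(aq)
Ksp = [Ag⁺]^2[CO₃²⁻] = [CO₃²⁻](6.4×10⁻²)^2
[CO₃²⁻] = 1.4×10⁻¹¹ / (6.4×10⁻²)^2 = 3.4×10⁻⁹
[CO₃²⁻] = 3.4×10⁻⁹ M

3.4×10⁻⁹ M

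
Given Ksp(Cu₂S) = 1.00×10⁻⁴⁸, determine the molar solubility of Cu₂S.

6.30×10⁻¹⁷ M

Cu₂S(s) ⇌ 2 Cu⁺(aq) + S²⁻(aq)
If s mol/L of Cu₂S dissolves, [Cu⁺] = 2s and [S²⁻] = s.
Ksp = [Cu⁺]^2[S²⁻] = (2s)^2 · s = 4s^3
4s^3 = 1.00×10⁻⁴⁸  ⇒  s^3 = 2.50×10⁻⁴⁹
s = (2.50×10⁻⁴⁹)^(1/3) = 6.30×10⁻¹⁷ mol L⁻¹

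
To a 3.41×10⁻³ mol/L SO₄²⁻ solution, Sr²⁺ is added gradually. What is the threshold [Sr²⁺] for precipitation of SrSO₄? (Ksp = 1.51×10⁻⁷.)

4.43×10⁻⁵ M

Precipitation of each salt begins when its ion product equals Ksp.
SrSO₄(s) ⇌ Sr²⁺(aq) + SO₄²⁻(aq)
Ksp = [Sr²⁺][SO₄²⁻] = [Sr²⁺](3.41×10⁻³)
[Sr²⁺] = 1.51×10⁻⁷ / (3.41×10⁻³) = 4.43×10⁻⁵
[Sr²⁺] = 4.43×10⁻⁵ mol/L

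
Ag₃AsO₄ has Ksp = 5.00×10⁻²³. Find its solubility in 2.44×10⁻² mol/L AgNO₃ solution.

3.44×10⁻¹⁸ M

Ag₃AsO₄(s) ⇌ 3 Ag⁺(aq) + AsO₄³⁻(aq)
The solution already contains Ag⁺ at 2.44×10⁻² mol/L. Let s be the molar solubility of Ag₃AsO₄.
[Ag⁺] ≈ 2.44×10⁻² mol/L (common ion dominates); [AsO₄³⁻] = s.
Ksp = [Ag⁺]^3[AsO₄³⁻] = (2.44×10⁻²)^3s
s = 5.00×10⁻²³ / (2.44×10⁻²)^3 = 3.44×10⁻¹⁸
s = 3.44×10⁻¹⁸ mol/L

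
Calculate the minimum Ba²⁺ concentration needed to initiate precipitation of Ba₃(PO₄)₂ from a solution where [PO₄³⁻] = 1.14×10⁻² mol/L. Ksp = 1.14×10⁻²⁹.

4.44×10⁻⁹ M

The threshold for precipitation is Q = Ksp.
Ba₃(PO₄)₂(s) ⇌ 3 Ba²⁺(aq) + 2 PO₄³⁻(aq)
Ksp = [Ba²⁺]^3[PO₄³⁻]^2 = [Ba²⁺]^3(1.14×10⁻²)^2
[Ba²⁺]^3 = 1.14×10⁻²⁹ / (1.14×10⁻²)^2 = 8.77×10⁻²⁶
[Ba²⁺] = 4.44×10⁻⁹ mol/L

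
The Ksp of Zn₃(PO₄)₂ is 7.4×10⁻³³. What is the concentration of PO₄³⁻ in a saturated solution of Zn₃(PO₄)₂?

2.9×10⁻⁷ M

Zn₃(PO₄)₂(s) ⇌ 3 Zn²⁺(aq) + 2 PO₄³⁻(aq)
Call the molar solubility s, so that [Zn²⁺] = 3s and [PO₄³⁻] = 2s.
Ksp = [Zn²⁺]^3[PO₄³⁻]^2 = (3s)^3 · (2s)^2 = 108s^5 = 7.4×10⁻³³
s = 1.5×10⁻⁷ mol L⁻¹
[PO₄³⁻] = 2s = 2.9×10⁻⁷ mol L⁻¹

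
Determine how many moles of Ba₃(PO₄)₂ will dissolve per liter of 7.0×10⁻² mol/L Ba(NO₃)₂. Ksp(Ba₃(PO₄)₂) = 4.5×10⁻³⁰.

5.7×10⁻¹⁴ M

Ba₃(PO₄)₂(s) ⇌ 3 Ba²⁺(aq) + 2 PO₄³⁻(aq)
The solution already contains Ba²⁺ at 7.0×10⁻² mol/L. Let s be the molar solubility of Ba₃(PO₄)₂.
[Ba²⁺] ≈ 7.0×10⁻² mol/L (common ion dominates); [PO₄³⁻] = 2s.
Ksp = [Ba²⁺]^3[PO₄³⁻]^2 = (7.0×10⁻²)^3(2s)^2
(2s)^2 = 4.5×10⁻³⁰ / (7.0×10⁻²)^3 = 1.3×10⁻²⁶
s = 5.7×10⁻¹⁴ mol/L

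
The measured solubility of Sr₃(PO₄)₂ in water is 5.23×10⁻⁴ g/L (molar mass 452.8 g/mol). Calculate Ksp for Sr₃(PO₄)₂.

Ksp = 2.22×10⁻²⁸

s = (5.23×10⁻⁴ g L⁻¹)/(452.8 g mol⁻¹) = 1.1550×10⁻⁶ M
Sr₃(PO₄)₂(s) ⇌ 3 Sr²⁺(aq) + 2 PO₄³⁻(aq)
For each mole of Sr₃(PO₄)₂ that dissolves per liter, [Sr²⁺] = 3s and [PO₄³⁻] = 2s; let s denote this solubility.
Ksp = [Sr²⁺]^3[PO₄³⁻]^2 = (3s)^3 · (2s)^2 = 108s^5
Ksp = 108 × (1.1550×10⁻⁶)^5 = 2.22×10⁻²⁸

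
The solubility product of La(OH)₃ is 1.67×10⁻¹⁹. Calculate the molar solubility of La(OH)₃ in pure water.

La(OH)₃(s) ⇌ La³⁺(aq) + 3 OH⁻(aq)
For each mole of La(OH)₃ that dissolves per liter, [La³⁺] = s and [OH⁻] = 3s; let s denote this solubility.
Ksp = [La³⁺][OH⁻]^3 = s · (3s)^3 = 27s^4
27s^4 = 1.67×10⁻¹⁹  ⇒  s^4 = 6.19×10⁻²¹
s = 8.87×10⁻⁶ M

8.87×10⁻⁶ M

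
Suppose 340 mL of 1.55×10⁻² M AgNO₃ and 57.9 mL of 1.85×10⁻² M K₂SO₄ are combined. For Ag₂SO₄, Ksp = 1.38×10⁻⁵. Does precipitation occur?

No

The combined volume is 397.9 mL.
[Ag⁺] = (1.55×10⁻²)(340)/397.9 = 1.32×10⁻² M
[SO₄²⁻] = (1.85×10⁻²)(57.9)/397.9 = 2.69×10⁻³ M
Q = [Ag⁺]^2[SO₄²⁻] = 4.72×10⁻⁷
Since Q (4.72×10⁻⁷) is less than Ksp (1.38×10⁻⁵), no Ag₂SO₄ precipitates.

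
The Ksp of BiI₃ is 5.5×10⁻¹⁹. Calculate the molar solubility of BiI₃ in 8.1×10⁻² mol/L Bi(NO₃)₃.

BiI₃(s) ⇌ Bi³⁺(aq) + 3 I⁻(aq)
Let s be the solubility of BiI₃ here. The common ion gives [Bi³⁺] ≈ 8.1×10⁻² mol/L, and [I⁻] = 3s.
Ksp = [Bi³⁺][I⁻]^3 = (8.1×10⁻²)(3s)^3
(3s)^3 = 5.5×10⁻¹⁹ / (8.1×10⁻²) = 6.8×10⁻¹⁸
s = 6.3×10⁻⁷ mol/L

6.3×10⁻⁷ M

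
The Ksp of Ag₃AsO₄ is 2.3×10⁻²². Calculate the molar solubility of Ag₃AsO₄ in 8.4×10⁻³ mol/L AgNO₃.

3.9×10⁻¹⁶ M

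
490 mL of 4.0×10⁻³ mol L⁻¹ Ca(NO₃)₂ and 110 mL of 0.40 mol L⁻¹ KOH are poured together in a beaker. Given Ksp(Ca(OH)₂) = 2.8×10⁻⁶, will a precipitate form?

Yes

The combined volume is 600 mL.
[Ca²⁺] = (4.0×10⁻³)(490)/600 = 3.3×10⁻³ mol L⁻¹
[OH⁻] = (0.40)(110)/600 = 7.3×10⁻² mol L⁻¹
Q = [Ca²⁺][OH⁻]^2 = 1.8×10⁻⁵
Because Q > Ksp (1.8×10⁻⁵ vs 2.8×10⁻⁶), a precipitate of Ca(OH)₂ forms.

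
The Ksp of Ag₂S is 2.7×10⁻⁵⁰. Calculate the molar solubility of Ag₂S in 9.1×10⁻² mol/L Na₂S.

Ag₂S(s) ⇌ 2 Ag⁺(aq) + S²⁻(aq)
Let s be the solubility of Ag₂S here. The common ion gives [S²⁻] ≈ 9.1×10⁻² mol/L, and [Ag⁺] = 2s.
Ksp = [Ag⁺]^2[S²⁻] = (2s)^2(9.1×10⁻²)
(2s)^2 = 2.7×10⁻⁵⁰ / (9.1×10⁻²) = 3.0×10⁻⁴⁹
s = 2.7×10⁻²⁵ mol/L

2.7×10⁻²⁵ M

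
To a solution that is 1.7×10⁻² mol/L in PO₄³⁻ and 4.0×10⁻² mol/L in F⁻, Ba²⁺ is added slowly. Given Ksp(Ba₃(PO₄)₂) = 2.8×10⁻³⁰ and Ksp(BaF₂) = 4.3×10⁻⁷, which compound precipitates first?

Ba₃(PO₄)₂

Precipitation begins when Q = Ksp.
For Ba₃(PO₄)₂: [Ba²⁺] = (Ksp/[PO₄³⁻]^2)^(1/3) = 2.1×10⁻⁹ mol/L
For BaF₂: [Ba²⁺] = (Ksp/[F⁻]^2) = 2.7×10⁻⁴ mol/L
Ba₃(PO₄)₂ requires the lower [Ba²⁺], so it precipitates first.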